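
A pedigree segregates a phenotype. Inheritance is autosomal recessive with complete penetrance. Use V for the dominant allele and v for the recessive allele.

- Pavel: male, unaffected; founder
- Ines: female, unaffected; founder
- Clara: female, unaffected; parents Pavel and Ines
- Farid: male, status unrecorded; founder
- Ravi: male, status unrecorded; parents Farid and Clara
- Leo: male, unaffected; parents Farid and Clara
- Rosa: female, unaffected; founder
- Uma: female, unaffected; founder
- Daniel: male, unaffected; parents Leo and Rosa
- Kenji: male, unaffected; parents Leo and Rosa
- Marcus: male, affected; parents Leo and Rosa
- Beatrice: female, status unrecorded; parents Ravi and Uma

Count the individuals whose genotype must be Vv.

2

Obligate heterozygotes: Leo is unaffected so carries V and passed v to Marcus (vv), so Leo is Vv; Rosa is unaffected so carries V and passed v to Marcus (vv), so Rosa is Vv.
Every other individual is either homozygous by phenotype or has at least one consistent homozygous assignment, so the count is 2.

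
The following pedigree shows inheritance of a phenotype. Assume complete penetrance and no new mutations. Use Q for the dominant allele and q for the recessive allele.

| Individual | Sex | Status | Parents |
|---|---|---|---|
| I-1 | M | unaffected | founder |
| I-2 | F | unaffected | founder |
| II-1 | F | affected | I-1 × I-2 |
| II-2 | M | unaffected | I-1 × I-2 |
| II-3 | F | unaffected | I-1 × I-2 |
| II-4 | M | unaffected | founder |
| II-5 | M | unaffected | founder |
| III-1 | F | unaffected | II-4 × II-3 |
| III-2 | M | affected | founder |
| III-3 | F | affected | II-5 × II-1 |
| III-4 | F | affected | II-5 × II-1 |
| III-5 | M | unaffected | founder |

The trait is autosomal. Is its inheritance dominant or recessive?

I-1 and I-2 are both unaffected yet have an affected child II-1. Under dominance, an affected child requires at least one affected parent, so the trait cannot be dominant.

recessive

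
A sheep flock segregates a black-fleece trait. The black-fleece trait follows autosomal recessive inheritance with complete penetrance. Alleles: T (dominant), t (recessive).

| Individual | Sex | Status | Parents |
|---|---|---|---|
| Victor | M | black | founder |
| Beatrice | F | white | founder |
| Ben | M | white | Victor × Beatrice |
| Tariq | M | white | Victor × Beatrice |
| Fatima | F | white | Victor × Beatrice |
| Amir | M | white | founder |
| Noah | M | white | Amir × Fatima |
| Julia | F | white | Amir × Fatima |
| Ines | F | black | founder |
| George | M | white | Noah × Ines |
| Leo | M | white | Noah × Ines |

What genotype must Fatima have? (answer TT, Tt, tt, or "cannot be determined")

From phenotype alone, Fatima is TT or Tt.
Fatima is white so carries T and received t from Victor (tt), so Fatima is Tt.

Tt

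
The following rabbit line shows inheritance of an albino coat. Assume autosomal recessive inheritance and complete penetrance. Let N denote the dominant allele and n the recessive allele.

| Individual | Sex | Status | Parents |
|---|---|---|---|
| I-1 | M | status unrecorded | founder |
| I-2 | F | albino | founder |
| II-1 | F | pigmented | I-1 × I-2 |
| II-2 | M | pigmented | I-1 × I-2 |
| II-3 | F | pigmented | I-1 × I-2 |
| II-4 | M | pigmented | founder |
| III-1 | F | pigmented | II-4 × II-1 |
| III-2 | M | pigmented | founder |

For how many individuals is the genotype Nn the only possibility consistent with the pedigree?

3

Obligate heterozygotes: II-1 is pigmented so carries N and received n from I-2 (nn), so II-1 is Nn; II-2 is pigmented so carries N and received n from I-2 (nn), so II-2 is Nn; II-3 is pigmented so carries N and received n from I-2 (nn), so II-3 is Nn.
Every other individual is either homozygous by phenotype or has at least one consistent homozygous assignment, so the count is 3.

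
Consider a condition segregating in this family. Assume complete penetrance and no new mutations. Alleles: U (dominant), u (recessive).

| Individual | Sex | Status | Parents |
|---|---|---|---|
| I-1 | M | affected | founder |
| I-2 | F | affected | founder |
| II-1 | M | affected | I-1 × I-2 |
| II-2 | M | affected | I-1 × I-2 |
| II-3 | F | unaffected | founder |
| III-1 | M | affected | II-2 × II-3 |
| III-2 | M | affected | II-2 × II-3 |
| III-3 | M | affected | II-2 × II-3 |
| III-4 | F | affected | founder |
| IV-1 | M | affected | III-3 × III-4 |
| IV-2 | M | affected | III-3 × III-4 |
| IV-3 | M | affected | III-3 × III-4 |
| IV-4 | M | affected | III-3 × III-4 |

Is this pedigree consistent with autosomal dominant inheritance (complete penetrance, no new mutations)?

A consistent assignment under autosomal dominant exists: I-1 UU, I-2 UU, II-1 UU, II-2 UU, II-3 uu, III-1 Uu, III-2 Uu, III-3 Uu, III-4 UU, IV-1 UU, IV-2 UU, IV-3 UU, IV-4 UU.
In this assignment every recorded phenotype matches its genotype and every non-founder's genotype is obtainable from its parents' genotypes, so the pedigree is consistent.

Yes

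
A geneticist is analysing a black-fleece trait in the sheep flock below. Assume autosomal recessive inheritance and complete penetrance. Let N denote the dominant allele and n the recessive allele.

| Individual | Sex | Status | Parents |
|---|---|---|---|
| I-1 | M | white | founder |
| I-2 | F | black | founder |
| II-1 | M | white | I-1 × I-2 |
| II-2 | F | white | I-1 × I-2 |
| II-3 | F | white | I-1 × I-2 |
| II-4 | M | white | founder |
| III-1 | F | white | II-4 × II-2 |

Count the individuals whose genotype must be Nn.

3

Obligate heterozygotes: II-1 is white so carries N and received n from I-2 (nn), so II-1 is Nn; II-2 is white so carries N and received n from I-2 (nn), so II-2 is Nn; II-3 is white so carries N and received n from I-2 (nn), so II-3 is Nn.
Every other individual is either homozygous by phenotype or has at least one consistent homozygous assignment, so the count is 3.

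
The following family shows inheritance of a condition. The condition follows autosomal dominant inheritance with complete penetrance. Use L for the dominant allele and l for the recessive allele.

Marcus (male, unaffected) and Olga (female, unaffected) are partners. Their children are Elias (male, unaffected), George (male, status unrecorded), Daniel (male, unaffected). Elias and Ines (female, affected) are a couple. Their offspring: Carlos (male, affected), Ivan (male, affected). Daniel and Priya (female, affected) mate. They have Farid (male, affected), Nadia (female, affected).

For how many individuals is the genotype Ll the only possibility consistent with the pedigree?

4

Obligate heterozygotes: Carlos is affected so carries L and received l from Elias (ll), so Carlos is Ll; Ivan is affected so carries L and received l from Elias (ll), so Ivan is Ll; Farid is affected so carries L and received l from Daniel (ll), so Farid is Ll; Nadia is affected so carries L and received l from Daniel (ll), so Nadia is Ll.
Every other individual is either homozygous by phenotype or has at least one consistent homozygous assignment, so the count is 4.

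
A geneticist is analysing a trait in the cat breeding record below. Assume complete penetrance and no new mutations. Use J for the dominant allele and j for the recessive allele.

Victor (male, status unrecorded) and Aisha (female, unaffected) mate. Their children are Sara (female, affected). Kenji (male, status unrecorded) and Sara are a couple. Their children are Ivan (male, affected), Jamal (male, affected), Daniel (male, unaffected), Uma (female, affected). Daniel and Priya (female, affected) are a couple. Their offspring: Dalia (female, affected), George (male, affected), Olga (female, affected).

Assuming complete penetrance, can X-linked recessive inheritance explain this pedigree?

Under X-linked recessive, Daniel (unaffected, male) cannot arise from Kenji (unrecorded) × Sara (affected).

No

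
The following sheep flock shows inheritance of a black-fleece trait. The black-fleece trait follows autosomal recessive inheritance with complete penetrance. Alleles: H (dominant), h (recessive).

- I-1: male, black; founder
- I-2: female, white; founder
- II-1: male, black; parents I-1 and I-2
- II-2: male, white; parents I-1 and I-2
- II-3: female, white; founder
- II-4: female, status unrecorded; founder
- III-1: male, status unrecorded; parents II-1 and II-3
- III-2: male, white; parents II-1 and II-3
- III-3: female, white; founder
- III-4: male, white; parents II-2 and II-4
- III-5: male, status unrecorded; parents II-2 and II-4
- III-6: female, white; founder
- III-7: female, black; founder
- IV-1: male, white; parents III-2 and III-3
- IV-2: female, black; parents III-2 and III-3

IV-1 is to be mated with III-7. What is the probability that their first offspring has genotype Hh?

III-2 is white so carries H and received h from II-1 (hh), so III-2 is Hh.
III-3 is white so carries H and passed h to IV-2 (hh), so III-3 is Hh.
IV-1 is a white offspring of III-2 (Hh) × III-3 (Hh), whose cross gives 1/4 HH : 1/2 Hh : 1/4 hh; conditioning on being white, IV-1 is HH with probability 1/3, Hh with probability 2/3.
III-7 is black, so III-7 is hh.
Summing over parental genotype combinations, P(offspring has genotype Hh) = 1/3·1 + 2/3·1/2 = 2/3.

2/3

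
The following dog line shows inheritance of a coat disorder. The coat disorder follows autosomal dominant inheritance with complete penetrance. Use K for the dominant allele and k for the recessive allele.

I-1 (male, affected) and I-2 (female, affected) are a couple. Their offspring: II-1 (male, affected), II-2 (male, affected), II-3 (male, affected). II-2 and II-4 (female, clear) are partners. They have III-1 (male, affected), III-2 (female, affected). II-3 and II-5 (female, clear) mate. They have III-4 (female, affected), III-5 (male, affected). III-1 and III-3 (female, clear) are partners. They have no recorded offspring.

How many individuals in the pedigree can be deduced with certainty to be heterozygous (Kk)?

Obligate heterozygotes: III-1 is affected so carries K and received k from II-4 (kk), so III-1 is Kk; III-2 is affected so carries K and received k from II-4 (kk), so III-2 is Kk; III-4 is affected so carries K and received k from II-5 (kk), so III-4 is Kk; III-5 is affected so carries K and received k from II-5 (kk), so III-5 is Kk.
Every other individual is either homozygous by phenotype or has at least one consistent homozygous assignment, so the count is 4.

4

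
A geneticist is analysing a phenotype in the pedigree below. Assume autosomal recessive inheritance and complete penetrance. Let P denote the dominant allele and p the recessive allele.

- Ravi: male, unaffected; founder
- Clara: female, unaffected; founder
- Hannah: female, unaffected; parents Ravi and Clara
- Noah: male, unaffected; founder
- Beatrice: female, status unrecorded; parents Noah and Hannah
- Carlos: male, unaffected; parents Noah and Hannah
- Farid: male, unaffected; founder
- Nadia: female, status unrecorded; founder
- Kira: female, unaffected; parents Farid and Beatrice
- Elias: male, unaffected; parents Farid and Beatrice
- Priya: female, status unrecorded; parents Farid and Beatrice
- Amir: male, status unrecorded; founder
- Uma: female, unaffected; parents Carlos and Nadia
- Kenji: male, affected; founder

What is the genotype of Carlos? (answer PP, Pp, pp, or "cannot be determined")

Carlos's phenotype allows PP or Pp, and no parent or child forces a single allele at both positions; consistent genotype assignments exist with Carlos as PP or Pp.

cannot be determined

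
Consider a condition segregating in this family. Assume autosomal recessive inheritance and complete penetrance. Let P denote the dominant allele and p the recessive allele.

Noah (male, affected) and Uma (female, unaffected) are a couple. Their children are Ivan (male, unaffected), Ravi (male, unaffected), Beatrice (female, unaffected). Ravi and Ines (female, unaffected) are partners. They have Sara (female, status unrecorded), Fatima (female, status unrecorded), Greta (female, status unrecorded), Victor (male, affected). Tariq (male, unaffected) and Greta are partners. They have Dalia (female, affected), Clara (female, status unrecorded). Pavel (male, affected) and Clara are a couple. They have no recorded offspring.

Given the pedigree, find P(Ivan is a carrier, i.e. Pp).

1

Ivan is unaffected so carries P and received p from Noah (pp), so Ivan is Pp, giving P(Pp) = 1.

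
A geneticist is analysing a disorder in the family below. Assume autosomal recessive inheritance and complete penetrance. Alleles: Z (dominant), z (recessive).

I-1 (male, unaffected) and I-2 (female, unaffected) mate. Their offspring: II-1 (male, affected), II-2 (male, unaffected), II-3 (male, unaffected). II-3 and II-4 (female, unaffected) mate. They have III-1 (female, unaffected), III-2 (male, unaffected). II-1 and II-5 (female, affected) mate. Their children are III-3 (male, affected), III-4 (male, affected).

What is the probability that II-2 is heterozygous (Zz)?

2/3

I-1 is unaffected so carries Z and passed z to II-1 (zz), so I-1 is Zz.
I-2 is unaffected so carries Z and passed z to II-1 (zz), so I-2 is Zz.
Their cross gives offspring ratios 1/4 ZZ : 1/2 Zz : 1/4 zz. Conditioning on II-2 being unaffected, P(Zz) = 1/2 / 3/4 = 2/3.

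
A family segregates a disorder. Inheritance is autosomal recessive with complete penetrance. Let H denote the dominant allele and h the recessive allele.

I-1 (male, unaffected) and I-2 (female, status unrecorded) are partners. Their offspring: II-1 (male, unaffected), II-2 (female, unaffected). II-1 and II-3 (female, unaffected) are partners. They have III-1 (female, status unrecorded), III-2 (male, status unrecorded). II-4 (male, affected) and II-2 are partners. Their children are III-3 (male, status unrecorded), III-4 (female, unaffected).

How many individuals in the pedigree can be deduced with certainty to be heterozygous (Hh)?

Obligate heterozygotes: III-4 is unaffected so carries H and received h from II-4 (hh), so III-4 is Hh.
Every other individual is either homozygous by phenotype or has at least one consistent homozygous assignment, so the count is 1.

1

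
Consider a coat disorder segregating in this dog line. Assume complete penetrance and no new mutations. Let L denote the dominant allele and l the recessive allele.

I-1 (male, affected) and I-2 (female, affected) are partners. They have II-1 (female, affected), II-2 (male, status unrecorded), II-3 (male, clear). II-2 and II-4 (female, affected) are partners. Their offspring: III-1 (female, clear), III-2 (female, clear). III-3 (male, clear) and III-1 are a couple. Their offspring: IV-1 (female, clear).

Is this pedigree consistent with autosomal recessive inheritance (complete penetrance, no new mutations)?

Under autosomal recessive, II-3 (clear, male) cannot arise from I-1 (affected) × I-2 (affected).

No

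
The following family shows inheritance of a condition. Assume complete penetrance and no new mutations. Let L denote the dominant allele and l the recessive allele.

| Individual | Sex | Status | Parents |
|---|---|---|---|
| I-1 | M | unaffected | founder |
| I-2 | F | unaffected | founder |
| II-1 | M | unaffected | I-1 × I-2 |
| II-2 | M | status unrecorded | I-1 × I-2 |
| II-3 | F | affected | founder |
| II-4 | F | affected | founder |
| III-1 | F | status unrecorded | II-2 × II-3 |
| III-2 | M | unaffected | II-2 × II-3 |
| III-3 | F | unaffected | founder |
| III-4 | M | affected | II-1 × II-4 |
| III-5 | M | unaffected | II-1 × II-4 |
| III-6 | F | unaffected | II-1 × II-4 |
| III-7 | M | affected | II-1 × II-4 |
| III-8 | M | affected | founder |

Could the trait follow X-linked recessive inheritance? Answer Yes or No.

No

Under X-linked recessive, III-2 (unaffected, male) cannot arise from II-2 (unrecorded) × II-3 (affected).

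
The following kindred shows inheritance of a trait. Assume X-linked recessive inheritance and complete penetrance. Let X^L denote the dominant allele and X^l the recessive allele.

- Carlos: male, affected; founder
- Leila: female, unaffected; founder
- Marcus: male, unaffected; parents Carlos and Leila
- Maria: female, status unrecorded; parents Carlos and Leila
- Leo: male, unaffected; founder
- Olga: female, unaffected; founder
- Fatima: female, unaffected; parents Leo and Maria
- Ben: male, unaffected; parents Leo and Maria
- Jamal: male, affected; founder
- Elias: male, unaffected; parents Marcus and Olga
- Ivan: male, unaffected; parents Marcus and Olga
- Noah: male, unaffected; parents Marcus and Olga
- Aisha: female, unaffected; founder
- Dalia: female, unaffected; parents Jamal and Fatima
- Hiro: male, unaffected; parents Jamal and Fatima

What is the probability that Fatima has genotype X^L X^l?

1/5

Leo is unaffected, so Leo is X^L Y.
Maria passed L to Ben (X^L Y) and received l from Carlos (X^l Y), so Maria is X^L X^l.
Their cross gives offspring ratios 1/2 X^L X^L : 1/2 X^L X^l. Conditioning on Fatima being unaffected, P(X^L X^l) = 1/2 / 1 = 1/2 before taking Fatima's own offspring into account.
Jamal is affected, so Jamal is X^l Y.
Now use Fatima's offspring. Probability of each recorded status — unaffected daughter Dalia: 1/2 if Fatima is X^L X^l, 1 if X^L X^L; unaffected son Hiro: 1/2 if Fatima is X^L X^l, 1 if X^L X^L.
Bayes: P(X^L X^l) = 1/2·1/4 / (1/2·1/4 + 1/2·1) = 1/5.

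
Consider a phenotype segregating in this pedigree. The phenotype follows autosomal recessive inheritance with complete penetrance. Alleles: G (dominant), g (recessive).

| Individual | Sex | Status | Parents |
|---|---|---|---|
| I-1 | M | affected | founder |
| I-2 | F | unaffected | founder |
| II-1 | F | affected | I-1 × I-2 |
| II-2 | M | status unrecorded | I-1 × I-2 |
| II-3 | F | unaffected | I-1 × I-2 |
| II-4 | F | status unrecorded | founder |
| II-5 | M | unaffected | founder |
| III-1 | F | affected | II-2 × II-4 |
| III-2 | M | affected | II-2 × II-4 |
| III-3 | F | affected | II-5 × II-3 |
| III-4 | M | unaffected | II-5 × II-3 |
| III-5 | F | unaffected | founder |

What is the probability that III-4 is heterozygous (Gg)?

II-5 is unaffected so carries G and passed g to III-3 (gg), so II-5 is Gg.
II-3 is unaffected so carries G and received g from I-1 (gg), so II-3 is Gg.
Their cross gives offspring ratios 1/4 GG : 1/2 Gg : 1/4 gg. Conditioning on III-4 being unaffected, P(Gg) = 1/2 / 3/4 = 2/3.

2/3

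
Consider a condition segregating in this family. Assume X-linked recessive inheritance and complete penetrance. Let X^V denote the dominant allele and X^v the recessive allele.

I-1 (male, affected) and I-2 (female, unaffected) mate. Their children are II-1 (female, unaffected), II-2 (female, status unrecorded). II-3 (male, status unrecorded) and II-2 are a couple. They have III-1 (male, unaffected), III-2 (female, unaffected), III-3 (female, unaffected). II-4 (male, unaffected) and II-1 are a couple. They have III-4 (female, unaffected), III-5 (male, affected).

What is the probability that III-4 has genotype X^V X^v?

1/2

II-4 is unaffected, so II-4 is X^V Y.
II-1 is unaffected so carries V and received v from I-1 (X^v Y), so II-1 is X^V X^v.
Their cross gives offspring ratios 1/2 X^V X^V : 1/2 X^V X^v. Conditioning on III-4 being unaffected, P(X^V X^v) = 1/2 / 1 = 1/2.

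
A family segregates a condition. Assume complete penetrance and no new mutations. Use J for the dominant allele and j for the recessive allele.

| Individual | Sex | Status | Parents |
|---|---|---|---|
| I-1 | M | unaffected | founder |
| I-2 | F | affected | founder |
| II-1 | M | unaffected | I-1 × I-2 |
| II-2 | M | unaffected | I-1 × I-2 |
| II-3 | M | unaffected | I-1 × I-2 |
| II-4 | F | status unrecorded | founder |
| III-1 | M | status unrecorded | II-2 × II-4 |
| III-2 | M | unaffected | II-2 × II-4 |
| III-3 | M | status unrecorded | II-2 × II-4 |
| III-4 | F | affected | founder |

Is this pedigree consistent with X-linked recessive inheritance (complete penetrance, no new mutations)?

No

Under X-linked recessive, II-1 (unaffected, male) cannot arise from I-1 (unaffected) × I-2 (affected).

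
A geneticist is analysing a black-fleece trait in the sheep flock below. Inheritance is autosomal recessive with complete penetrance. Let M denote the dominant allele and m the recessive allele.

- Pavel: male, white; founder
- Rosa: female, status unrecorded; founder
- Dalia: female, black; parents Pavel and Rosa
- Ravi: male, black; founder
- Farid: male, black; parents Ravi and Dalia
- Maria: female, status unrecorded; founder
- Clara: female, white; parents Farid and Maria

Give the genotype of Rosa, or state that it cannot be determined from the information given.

cannot be determined

Rosa's phenotype is unrecorded, and no parent or child forces a single allele at both positions; consistent genotype assignments exist with Rosa as Mm or mm.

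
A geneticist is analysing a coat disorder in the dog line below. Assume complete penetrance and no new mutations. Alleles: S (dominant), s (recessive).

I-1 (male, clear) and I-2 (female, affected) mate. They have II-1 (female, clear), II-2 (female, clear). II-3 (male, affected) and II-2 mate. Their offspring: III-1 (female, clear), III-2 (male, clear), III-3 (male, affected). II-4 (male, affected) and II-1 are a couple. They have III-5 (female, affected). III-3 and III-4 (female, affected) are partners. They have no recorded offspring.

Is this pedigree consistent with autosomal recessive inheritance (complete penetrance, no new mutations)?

Yes

A consistent assignment under autosomal recessive exists: I-1 SS, I-2 ss, II-1 Ss, II-2 Ss, II-3 ss, II-4 ss, III-1 Ss, III-2 Ss, III-3 ss, III-4 ss, III-5 ss.
In this assignment every recorded phenotype matches its genotype and every non-founder's genotype is obtainable from its parents' genotypes, so the pedigree is consistent.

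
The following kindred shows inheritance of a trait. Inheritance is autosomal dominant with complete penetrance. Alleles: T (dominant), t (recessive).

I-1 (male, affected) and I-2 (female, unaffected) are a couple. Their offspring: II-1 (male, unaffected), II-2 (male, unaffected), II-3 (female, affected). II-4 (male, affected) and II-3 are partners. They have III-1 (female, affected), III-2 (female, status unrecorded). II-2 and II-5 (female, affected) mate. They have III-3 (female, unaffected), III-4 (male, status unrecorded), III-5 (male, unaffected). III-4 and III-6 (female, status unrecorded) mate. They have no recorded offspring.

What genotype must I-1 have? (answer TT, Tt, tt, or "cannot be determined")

From phenotype alone, I-1 is TT or Tt.
I-1 is affected so carries T and passed t to II-1 (tt), so I-1 is Tt.

Tt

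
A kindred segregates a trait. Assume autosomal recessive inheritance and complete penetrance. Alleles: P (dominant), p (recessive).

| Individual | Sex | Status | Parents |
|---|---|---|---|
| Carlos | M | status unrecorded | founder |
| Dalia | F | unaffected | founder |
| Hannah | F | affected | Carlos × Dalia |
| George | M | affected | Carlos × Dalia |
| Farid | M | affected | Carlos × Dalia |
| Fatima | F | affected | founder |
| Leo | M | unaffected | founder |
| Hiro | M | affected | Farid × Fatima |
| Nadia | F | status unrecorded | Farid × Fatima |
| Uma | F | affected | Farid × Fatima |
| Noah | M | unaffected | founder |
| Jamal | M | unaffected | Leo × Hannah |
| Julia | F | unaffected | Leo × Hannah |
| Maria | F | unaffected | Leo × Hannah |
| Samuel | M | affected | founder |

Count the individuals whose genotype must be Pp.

4

Obligate heterozygotes: Dalia is unaffected so carries P and passed p to Hannah (pp), so Dalia is Pp; Jamal is unaffected so carries P and received p from Hannah (pp), so Jamal is Pp; Julia is unaffected so carries P and received p from Hannah (pp), so Julia is Pp; Maria is unaffected so carries P and received p from Hannah (pp), so Maria is Pp.
Every other individual is either homozygous by phenotype or has at least one consistent homozygous assignment, so the count is 4.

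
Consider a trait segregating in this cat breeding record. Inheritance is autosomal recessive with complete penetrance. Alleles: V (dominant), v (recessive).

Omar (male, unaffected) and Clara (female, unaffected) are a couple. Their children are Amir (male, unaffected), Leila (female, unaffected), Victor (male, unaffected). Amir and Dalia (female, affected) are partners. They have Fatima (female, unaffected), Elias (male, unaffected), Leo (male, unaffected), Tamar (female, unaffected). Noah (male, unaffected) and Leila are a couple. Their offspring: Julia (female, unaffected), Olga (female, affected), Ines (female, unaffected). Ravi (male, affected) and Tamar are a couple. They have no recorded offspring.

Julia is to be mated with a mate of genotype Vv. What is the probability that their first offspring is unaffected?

5/6

Noah is unaffected so carries V and passed v to Olga (vv), so Noah is Vv.
Leila is unaffected so carries V and passed v to Olga (vv), so Leila is Vv.
Julia is an unaffected offspring of Noah (Vv) × Leila (Vv), whose cross gives 1/4 VV : 1/2 Vv : 1/4 vv; conditioning on being unaffected, Julia is VV with probability 1/3, Vv with probability 2/3.
Summing over parental genotype combinations, P(offspring is unaffected) = 1/3·1 + 2/3·3/4 = 5/6.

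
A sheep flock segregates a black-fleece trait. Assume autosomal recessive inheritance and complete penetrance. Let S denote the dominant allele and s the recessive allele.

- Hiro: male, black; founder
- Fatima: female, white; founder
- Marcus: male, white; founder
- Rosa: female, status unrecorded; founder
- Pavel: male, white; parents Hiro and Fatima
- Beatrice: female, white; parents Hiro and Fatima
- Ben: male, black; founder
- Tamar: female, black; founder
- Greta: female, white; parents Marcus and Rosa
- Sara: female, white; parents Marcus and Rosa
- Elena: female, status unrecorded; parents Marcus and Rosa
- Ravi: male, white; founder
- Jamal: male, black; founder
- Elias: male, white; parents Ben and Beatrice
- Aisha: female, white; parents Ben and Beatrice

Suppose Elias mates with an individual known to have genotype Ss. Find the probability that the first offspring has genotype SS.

1/4

Elias is white so carries S and received s from Ben (ss), so Elias is Ss.
The cross gives 1/4 SS : 1/2 Ss : 1/4 ss, so P(offspring has genotype SS) = 1/4.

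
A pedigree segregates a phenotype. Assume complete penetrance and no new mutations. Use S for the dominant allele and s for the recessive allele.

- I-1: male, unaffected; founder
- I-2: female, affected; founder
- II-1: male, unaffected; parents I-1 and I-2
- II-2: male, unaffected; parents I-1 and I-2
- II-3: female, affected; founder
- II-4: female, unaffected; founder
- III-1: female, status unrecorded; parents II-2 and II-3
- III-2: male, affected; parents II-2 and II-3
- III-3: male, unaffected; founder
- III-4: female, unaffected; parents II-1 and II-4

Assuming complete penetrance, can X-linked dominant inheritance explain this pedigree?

Yes

A consistent assignment under X-linked dominant exists: I-1 X^s Y, I-2 X^S X^s, II-1 X^s Y, II-2 X^s Y, II-3 X^S X^S, II-4 X^s X^s, III-1 X^S X^s, III-2 X^S Y, III-3 X^s Y, III-4 X^s X^s.
In this assignment every recorded phenotype matches its genotype and every non-founder's genotype is obtainable from its parents' genotypes, so the pedigree is consistent.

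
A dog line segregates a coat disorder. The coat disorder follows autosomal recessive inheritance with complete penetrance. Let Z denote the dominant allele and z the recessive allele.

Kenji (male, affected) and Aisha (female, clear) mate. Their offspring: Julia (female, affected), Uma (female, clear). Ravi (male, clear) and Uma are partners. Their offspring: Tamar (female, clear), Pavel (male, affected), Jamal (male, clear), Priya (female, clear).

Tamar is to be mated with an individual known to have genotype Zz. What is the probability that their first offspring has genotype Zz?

Ravi is clear so carries Z and passed z to Pavel (zz), so Ravi is Zz.
Uma is clear so carries Z and received z from Kenji (zz), so Uma is Zz.
Tamar is a clear offspring of Ravi (Zz) × Uma (Zz), whose cross gives 1/4 ZZ : 1/2 Zz : 1/4 zz; conditioning on being clear, Tamar is ZZ with probability 1/3, Zz with probability 2/3.
Summing over parental genotype combinations, P(offspring has genotype Zz) = 1/3·1/2 + 2/3·1/2 = 1/2.

1/2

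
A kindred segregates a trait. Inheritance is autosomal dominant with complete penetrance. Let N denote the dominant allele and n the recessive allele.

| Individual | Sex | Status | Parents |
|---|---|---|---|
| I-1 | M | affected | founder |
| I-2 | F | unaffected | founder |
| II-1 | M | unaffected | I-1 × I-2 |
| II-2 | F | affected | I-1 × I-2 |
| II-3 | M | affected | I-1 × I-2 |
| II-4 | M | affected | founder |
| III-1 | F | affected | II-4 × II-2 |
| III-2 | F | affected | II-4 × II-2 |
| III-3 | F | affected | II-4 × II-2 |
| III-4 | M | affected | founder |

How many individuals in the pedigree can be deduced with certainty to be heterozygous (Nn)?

3

Obligate heterozygotes: I-1 is affected so carries N and passed n to II-1 (nn), so I-1 is Nn; II-2 is affected so carries N and received n from I-2 (nn), so II-2 is Nn; II-3 is affected so carries N and received n from I-2 (nn), so II-3 is Nn.
Every other individual is either homozygous by phenotype or has at least one consistent homozygous assignment, so the count is 3.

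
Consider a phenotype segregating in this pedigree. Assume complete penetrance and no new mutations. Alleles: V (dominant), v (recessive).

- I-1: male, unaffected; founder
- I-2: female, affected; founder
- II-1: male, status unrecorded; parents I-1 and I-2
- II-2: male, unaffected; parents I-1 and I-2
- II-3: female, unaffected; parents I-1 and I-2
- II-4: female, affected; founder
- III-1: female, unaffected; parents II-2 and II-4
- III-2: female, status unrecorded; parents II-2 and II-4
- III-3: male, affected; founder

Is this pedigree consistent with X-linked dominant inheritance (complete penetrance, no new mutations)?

Yes

A consistent assignment under X-linked dominant exists: I-1 X^v Y, I-2 X^V X^v, II-1 X^V Y, II-2 X^v Y, II-3 X^v X^v, II-4 X^V X^v, III-1 X^v X^v, III-2 X^V X^v, III-3 X^V Y.
In this assignment every recorded phenotype matches its genotype and every non-founder's genotype is obtainable from its parents' genotypes, so the pedigree is consistent.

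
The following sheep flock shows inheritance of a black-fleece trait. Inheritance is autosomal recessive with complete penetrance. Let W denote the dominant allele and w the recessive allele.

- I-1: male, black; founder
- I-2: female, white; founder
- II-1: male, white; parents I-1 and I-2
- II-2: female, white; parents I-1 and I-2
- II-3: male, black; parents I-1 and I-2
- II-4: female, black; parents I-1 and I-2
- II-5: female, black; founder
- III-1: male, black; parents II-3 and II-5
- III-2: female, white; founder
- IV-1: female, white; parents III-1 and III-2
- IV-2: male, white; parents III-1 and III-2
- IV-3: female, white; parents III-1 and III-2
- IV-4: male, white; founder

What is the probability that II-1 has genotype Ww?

1

II-1 is white so carries W and received w from I-1 (ww), so II-1 is Ww, giving P(Ww) = 1.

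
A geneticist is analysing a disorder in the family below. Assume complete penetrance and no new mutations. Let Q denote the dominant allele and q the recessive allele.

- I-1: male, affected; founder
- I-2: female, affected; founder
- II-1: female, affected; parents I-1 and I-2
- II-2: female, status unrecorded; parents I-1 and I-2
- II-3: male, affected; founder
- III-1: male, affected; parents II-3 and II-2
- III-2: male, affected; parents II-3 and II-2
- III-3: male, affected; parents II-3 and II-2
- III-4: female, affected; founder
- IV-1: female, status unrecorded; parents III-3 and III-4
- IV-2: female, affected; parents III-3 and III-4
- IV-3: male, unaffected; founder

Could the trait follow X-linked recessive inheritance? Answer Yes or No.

Yes

A consistent assignment under X-linked recessive exists: I-1 X^q Y, I-2 X^q X^q, II-1 X^q X^q, II-2 X^q X^q, II-3 X^q Y, III-1 X^q Y, III-2 X^q Y, III-3 X^q Y, III-4 X^q X^q, IV-1 X^q X^q, IV-2 X^q X^q, IV-3 X^Q Y.
In this assignment every recorded phenotype matches its genotype and every non-founder's genotype is obtainable from its parents' genotypes, so the pedigree is consistent.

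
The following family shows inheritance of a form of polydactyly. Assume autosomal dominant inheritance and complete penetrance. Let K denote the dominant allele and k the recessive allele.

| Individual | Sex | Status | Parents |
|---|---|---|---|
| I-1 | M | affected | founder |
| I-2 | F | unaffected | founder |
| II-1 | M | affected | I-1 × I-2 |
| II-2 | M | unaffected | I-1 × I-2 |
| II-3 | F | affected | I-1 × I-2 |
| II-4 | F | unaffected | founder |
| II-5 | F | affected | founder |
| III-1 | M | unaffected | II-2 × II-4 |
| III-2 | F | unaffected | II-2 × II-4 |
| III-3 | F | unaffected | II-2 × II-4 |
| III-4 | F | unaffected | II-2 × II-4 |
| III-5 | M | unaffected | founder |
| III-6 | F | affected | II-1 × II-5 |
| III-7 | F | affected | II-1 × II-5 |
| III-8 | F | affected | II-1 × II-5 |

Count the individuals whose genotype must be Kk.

3

Obligate heterozygotes: I-1 is affected so carries K and passed k to II-2 (kk), so I-1 is Kk; II-1 is affected so carries K and received k from I-2 (kk), so II-1 is Kk; II-3 is affected so carries K and received k from I-2 (kk), so II-3 is Kk.
Every other individual is either homozygous by phenotype or has at least one consistent homozygous assignment, so the count is 3.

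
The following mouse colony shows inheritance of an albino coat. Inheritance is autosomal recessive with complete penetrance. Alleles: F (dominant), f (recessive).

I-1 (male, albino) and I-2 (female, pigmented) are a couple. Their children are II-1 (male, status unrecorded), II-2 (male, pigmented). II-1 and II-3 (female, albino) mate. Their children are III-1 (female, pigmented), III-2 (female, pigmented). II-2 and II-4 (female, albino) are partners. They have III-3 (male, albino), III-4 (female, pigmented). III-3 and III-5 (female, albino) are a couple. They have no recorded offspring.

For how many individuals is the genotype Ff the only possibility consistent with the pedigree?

Obligate heterozygotes: II-1 passed F to III-1 (Ff, whose f came from II-3) and received f from I-1 (ff), so II-1 is Ff; II-2 is pigmented so carries F and received f from I-1 (ff), so II-2 is Ff; III-1 is pigmented so carries F and received f from II-3 (ff), so III-1 is Ff; III-2 is pigmented so carries F and received f from II-3 (ff), so III-2 is Ff; III-4 is pigmented so carries F and received f from II-4 (ff), so III-4 is Ff.
Every other individual is either homozygous by phenotype or has at least one consistent homozygous assignment, so the count is 5.

5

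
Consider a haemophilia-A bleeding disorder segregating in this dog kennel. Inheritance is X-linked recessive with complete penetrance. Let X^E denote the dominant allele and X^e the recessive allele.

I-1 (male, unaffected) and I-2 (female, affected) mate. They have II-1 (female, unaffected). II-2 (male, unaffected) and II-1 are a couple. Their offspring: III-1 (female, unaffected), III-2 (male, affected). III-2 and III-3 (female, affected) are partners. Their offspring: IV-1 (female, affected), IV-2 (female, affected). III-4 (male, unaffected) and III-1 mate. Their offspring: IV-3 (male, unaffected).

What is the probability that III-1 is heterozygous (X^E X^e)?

1/3

II-2 is unaffected, so II-2 is X^E Y.
II-1 is unaffected so carries E and received e from I-2 (X^e X^e), so II-1 is X^E X^e.
Their cross gives offspring ratios 1/2 X^E X^E : 1/2 X^E X^e. Conditioning on III-1 being unaffected, P(X^E X^e) = 1/2 / 1 = 1/2 before taking III-1's own offspring into account.
III-4 is unaffected, so III-4 is X^E Y.
Now use III-1's offspring. Probability of each recorded status — unaffected son IV-3: 1/2 if III-1 is X^E X^e, 1 if X^E X^E.
Bayes: P(X^E X^e) = 1/2·1/2 / (1/2·1/2 + 1/2·1) = 1/3.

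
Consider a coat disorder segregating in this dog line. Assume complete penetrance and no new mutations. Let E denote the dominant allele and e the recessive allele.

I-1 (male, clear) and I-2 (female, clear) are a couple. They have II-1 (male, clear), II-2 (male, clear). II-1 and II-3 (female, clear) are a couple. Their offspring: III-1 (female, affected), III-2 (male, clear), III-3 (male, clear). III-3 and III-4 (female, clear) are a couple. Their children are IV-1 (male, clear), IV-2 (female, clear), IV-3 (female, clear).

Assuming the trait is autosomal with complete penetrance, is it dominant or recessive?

II-1 and II-3 are both clear yet have an affected child III-1. Under dominance, an affected child requires at least one affected parent, so the trait cannot be dominant.

recessive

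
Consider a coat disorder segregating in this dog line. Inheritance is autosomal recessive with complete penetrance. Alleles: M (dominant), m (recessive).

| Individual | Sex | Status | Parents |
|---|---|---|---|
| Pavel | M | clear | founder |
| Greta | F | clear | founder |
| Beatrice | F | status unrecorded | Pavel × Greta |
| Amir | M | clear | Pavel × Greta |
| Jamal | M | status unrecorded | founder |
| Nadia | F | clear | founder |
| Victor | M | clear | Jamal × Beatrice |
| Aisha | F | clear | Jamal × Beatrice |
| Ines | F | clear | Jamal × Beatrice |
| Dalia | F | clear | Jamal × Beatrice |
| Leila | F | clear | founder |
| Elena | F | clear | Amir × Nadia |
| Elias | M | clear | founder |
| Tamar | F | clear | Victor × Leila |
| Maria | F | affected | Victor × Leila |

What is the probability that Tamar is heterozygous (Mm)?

2/3

Victor is clear so carries M and passed m to Maria (mm), so Victor is Mm.
Leila is clear so carries M and passed m to Maria (mm), so Leila is Mm.
Their cross gives offspring ratios 1/4 MM : 1/2 Mm : 1/4 mm. Conditioning on Tamar being clear, P(Mm) = 1/2 / 3/4 = 2/3.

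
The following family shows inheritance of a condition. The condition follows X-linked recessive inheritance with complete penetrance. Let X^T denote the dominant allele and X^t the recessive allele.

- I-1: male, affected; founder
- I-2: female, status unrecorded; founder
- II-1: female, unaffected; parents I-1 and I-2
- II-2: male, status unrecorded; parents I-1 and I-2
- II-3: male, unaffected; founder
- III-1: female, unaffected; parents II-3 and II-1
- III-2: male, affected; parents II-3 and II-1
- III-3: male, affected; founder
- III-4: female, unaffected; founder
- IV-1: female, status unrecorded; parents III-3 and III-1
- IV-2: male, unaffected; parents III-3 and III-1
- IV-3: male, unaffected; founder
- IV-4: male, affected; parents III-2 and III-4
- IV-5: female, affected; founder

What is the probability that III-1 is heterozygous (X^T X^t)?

1/3

II-3 is unaffected, so II-3 is X^T Y.
II-1 is unaffected so carries T and received t from I-1 (X^t Y), so II-1 is X^T X^t.
Their cross gives offspring ratios 1/2 X^T X^T : 1/2 X^T X^t. Conditioning on III-1 being unaffected, P(X^T X^t) = 1/2 / 1 = 1/2 before taking III-1's own offspring into account.
III-3 is affected, so III-3 is X^t Y.
Now use III-1's offspring. Probability of each recorded status — unaffected son IV-2: 1/2 if III-1 is X^T X^t, 1 if X^T X^T. (IV-1: equally likely either way, so uninformative.)
Bayes: P(X^T X^t) = 1/2·1/2 / (1/2·1/2 + 1/2·1) = 1/3.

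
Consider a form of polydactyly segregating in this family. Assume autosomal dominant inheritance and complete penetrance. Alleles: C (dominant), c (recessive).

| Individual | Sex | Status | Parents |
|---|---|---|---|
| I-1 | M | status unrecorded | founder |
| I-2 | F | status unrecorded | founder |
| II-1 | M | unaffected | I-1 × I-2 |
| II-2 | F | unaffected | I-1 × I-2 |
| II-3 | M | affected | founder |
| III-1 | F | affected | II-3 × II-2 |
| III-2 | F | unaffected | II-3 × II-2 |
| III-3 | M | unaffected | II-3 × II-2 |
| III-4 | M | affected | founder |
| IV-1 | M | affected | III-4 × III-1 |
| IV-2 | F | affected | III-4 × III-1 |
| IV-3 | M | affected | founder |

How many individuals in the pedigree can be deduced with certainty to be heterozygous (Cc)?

Obligate heterozygotes: II-3 is affected so carries C and passed c to III-2 (cc), so II-3 is Cc; III-1 is affected so carries C and received c from II-2 (cc), so III-1 is Cc.
Every other individual is either homozygous by phenotype or has at least one consistent homozygous assignment, so the count is 2.

2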